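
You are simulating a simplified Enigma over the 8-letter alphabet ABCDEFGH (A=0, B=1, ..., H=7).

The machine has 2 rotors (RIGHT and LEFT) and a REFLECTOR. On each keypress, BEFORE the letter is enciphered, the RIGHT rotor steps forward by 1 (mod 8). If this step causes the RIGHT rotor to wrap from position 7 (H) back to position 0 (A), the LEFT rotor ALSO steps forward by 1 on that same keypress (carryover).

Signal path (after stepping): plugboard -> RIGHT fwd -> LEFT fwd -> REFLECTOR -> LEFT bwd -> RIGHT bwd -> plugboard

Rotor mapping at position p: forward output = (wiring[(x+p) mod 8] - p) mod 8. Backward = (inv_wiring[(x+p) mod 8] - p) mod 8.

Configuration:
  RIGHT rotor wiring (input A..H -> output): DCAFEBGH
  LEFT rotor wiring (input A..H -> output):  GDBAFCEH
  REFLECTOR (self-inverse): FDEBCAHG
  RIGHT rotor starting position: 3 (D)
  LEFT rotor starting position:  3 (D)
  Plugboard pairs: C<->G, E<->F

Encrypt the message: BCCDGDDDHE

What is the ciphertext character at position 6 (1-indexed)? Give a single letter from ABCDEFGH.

Char 1 ('B'): step: R->4, L=3; B->plug->B->R->F->L->D->refl->B->L'->D->R'->D->plug->D
Char 2 ('C'): step: R->5, L=3; C->plug->G->R->A->L->F->refl->A->L'->G->R'->D->plug->D
Char 3 ('C'): step: R->6, L=3; C->plug->G->R->G->L->A->refl->F->L'->A->R'->A->plug->A
Char 4 ('D'): step: R->7, L=3; D->plug->D->R->B->L->C->refl->E->L'->E->R'->B->plug->B
Char 5 ('G'): step: R->0, L->4 (L advanced); G->plug->C->R->A->L->B->refl->D->L'->D->R'->A->plug->A
Char 6 ('D'): step: R->1, L=4; D->plug->D->R->D->L->D->refl->B->L'->A->R'->E->plug->F

F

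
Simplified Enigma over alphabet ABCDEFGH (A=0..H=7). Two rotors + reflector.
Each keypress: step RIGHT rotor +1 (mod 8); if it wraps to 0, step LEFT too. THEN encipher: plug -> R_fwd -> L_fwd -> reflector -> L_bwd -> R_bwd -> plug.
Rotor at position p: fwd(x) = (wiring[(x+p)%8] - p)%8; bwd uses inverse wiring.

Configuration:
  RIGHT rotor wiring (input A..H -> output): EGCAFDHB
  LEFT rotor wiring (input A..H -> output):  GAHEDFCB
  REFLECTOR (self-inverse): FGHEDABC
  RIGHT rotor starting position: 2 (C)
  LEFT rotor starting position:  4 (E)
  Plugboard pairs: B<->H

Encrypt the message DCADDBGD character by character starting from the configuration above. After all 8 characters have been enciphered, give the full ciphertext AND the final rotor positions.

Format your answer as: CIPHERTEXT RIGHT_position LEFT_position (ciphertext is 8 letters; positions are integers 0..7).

Char 1 ('D'): step: R->3, L=4; D->plug->D->R->E->L->C->refl->H->L'->A->R'->C->plug->C
Char 2 ('C'): step: R->4, L=4; C->plug->C->R->D->L->F->refl->A->L'->H->R'->B->plug->H
Char 3 ('A'): step: R->5, L=4; A->plug->A->R->G->L->D->refl->E->L'->F->R'->F->plug->F
Char 4 ('D'): step: R->6, L=4; D->plug->D->R->A->L->H->refl->C->L'->E->R'->E->plug->E
Char 5 ('D'): step: R->7, L=4; D->plug->D->R->D->L->F->refl->A->L'->H->R'->C->plug->C
Char 6 ('B'): step: R->0, L->5 (L advanced); B->plug->H->R->B->L->F->refl->A->L'->A->R'->D->plug->D
Char 7 ('G'): step: R->1, L=5; G->plug->G->R->A->L->A->refl->F->L'->B->R'->B->plug->H
Char 8 ('D'): step: R->2, L=5; D->plug->D->R->B->L->F->refl->A->L'->A->R'->A->plug->A
Final: ciphertext=CHFECDHA, RIGHT=2, LEFT=5

Answer: CHFECDHA 2 5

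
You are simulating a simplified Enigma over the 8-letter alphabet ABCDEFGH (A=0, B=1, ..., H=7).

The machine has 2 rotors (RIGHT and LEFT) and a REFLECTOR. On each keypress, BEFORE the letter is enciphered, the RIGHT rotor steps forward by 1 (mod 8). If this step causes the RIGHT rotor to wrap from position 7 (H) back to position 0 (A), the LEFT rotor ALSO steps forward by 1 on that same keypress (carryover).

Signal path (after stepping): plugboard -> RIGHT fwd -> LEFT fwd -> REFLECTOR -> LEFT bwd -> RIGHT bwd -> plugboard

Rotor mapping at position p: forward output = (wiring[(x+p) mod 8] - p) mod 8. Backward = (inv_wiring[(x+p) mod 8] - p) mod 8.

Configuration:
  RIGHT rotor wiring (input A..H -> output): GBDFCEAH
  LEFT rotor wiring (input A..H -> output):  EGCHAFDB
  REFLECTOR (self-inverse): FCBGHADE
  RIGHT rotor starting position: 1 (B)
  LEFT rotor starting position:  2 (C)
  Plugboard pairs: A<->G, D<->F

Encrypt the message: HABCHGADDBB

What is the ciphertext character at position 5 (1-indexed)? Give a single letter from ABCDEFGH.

Char 1 ('H'): step: R->2, L=2; H->plug->H->R->H->L->E->refl->H->L'->F->R'->F->plug->D
Char 2 ('A'): step: R->3, L=2; A->plug->G->R->G->L->C->refl->B->L'->E->R'->E->plug->E
Char 3 ('B'): step: R->4, L=2; B->plug->B->R->A->L->A->refl->F->L'->B->R'->H->plug->H
Char 4 ('C'): step: R->5, L=2; C->plug->C->R->C->L->G->refl->D->L'->D->R'->B->plug->B
Char 5 ('H'): step: R->6, L=2; H->plug->H->R->G->L->C->refl->B->L'->E->R'->G->plug->A

A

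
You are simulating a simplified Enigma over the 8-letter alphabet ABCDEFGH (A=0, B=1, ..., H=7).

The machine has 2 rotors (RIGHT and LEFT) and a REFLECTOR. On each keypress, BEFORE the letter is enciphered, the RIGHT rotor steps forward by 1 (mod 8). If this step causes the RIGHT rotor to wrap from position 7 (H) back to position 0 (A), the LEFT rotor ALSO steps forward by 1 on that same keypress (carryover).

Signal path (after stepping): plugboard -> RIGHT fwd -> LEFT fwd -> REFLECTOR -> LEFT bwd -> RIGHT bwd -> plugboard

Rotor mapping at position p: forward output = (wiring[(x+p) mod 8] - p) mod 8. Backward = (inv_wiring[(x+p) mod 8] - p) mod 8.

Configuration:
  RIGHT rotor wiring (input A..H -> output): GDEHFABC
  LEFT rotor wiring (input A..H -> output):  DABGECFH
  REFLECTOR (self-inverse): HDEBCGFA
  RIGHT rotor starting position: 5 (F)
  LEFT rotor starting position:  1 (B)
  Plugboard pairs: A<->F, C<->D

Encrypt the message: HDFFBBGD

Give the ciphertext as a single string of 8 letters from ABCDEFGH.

Answer: EFDGEHHA

Derivation:
Char 1 ('H'): step: R->6, L=1; H->plug->H->R->C->L->F->refl->G->L'->G->R'->E->plug->E
Char 2 ('D'): step: R->7, L=1; D->plug->C->R->E->L->B->refl->D->L'->D->R'->A->plug->F
Char 3 ('F'): step: R->0, L->2 (L advanced); F->plug->A->R->G->L->B->refl->D->L'->E->R'->C->plug->D
Char 4 ('F'): step: R->1, L=2; F->plug->A->R->C->L->C->refl->E->L'->B->R'->G->plug->G
Char 5 ('B'): step: R->2, L=2; B->plug->B->R->F->L->F->refl->G->L'->H->R'->E->plug->E
Char 6 ('B'): step: R->3, L=2; B->plug->B->R->C->L->C->refl->E->L'->B->R'->H->plug->H
Char 7 ('G'): step: R->4, L=2; G->plug->G->R->A->L->H->refl->A->L'->D->R'->H->plug->H
Char 8 ('D'): step: R->5, L=2; D->plug->C->R->F->L->F->refl->G->L'->H->R'->F->plug->A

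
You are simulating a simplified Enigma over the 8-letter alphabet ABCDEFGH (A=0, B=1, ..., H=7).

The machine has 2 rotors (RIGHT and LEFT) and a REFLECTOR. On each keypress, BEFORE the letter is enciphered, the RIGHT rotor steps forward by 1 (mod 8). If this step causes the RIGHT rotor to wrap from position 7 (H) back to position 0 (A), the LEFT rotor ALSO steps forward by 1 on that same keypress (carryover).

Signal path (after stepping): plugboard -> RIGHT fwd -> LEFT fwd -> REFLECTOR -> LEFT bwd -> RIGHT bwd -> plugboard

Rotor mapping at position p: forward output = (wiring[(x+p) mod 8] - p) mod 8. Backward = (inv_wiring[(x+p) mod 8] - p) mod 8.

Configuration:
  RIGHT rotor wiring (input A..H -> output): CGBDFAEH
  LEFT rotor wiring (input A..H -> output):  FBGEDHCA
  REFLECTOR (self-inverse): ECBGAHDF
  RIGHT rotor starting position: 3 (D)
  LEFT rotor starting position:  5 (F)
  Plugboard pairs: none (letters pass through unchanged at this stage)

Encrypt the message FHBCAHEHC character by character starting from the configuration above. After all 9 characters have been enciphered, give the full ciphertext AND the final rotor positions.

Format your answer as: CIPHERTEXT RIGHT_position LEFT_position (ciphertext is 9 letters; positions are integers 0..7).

Char 1 ('F'): step: R->4, L=5; F->plug->F->R->C->L->D->refl->G->L'->H->R'->H->plug->H
Char 2 ('H'): step: R->5, L=5; H->plug->H->R->A->L->C->refl->B->L'->F->R'->D->plug->D
Char 3 ('B'): step: R->6, L=5; B->plug->B->R->B->L->F->refl->H->L'->G->R'->A->plug->A
Char 4 ('C'): step: R->7, L=5; C->plug->C->R->H->L->G->refl->D->L'->C->R'->D->plug->D
Char 5 ('A'): step: R->0, L->6 (L advanced); A->plug->A->R->C->L->H->refl->F->L'->G->R'->B->plug->B
Char 6 ('H'): step: R->1, L=6; H->plug->H->R->B->L->C->refl->B->L'->H->R'->E->plug->E
Char 7 ('E'): step: R->2, L=6; E->plug->E->R->C->L->H->refl->F->L'->G->R'->D->plug->D
Char 8 ('H'): step: R->3, L=6; H->plug->H->R->G->L->F->refl->H->L'->C->R'->B->plug->B
Char 9 ('C'): step: R->4, L=6; C->plug->C->R->A->L->E->refl->A->L'->E->R'->B->plug->B
Final: ciphertext=HDADBEDBB, RIGHT=4, LEFT=6

Answer: HDADBEDBB 4 6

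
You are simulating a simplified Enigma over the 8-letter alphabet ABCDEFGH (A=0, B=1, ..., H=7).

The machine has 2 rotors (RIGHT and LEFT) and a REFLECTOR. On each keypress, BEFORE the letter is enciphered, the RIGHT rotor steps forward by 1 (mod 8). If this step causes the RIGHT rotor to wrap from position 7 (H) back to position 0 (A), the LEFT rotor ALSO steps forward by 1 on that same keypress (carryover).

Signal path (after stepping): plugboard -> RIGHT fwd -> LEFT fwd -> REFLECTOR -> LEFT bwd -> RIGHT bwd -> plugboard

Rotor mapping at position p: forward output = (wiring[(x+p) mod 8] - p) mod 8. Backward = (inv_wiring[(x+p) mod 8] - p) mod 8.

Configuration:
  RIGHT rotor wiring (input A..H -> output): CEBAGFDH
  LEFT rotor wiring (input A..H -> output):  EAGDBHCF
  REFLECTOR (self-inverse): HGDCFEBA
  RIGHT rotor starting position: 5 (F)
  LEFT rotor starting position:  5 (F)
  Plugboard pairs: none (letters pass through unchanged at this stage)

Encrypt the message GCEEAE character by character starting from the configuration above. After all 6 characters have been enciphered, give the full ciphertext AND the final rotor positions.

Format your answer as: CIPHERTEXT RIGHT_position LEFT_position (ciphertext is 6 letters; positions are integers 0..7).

Char 1 ('G'): step: R->6, L=5; G->plug->G->R->A->L->C->refl->D->L'->E->R'->C->plug->C
Char 2 ('C'): step: R->7, L=5; C->plug->C->R->F->L->B->refl->G->L'->G->R'->G->plug->G
Char 3 ('E'): step: R->0, L->6 (L advanced); E->plug->E->R->G->L->D->refl->C->L'->D->R'->G->plug->G
Char 4 ('E'): step: R->1, L=6; E->plug->E->R->E->L->A->refl->H->L'->B->R'->H->plug->H
Char 5 ('A'): step: R->2, L=6; A->plug->A->R->H->L->B->refl->G->L'->C->R'->H->plug->H
Char 6 ('E'): step: R->3, L=6; E->plug->E->R->E->L->A->refl->H->L'->B->R'->G->plug->G
Final: ciphertext=CGGHHG, RIGHT=3, LEFT=6

Answer: CGGHHG 3 6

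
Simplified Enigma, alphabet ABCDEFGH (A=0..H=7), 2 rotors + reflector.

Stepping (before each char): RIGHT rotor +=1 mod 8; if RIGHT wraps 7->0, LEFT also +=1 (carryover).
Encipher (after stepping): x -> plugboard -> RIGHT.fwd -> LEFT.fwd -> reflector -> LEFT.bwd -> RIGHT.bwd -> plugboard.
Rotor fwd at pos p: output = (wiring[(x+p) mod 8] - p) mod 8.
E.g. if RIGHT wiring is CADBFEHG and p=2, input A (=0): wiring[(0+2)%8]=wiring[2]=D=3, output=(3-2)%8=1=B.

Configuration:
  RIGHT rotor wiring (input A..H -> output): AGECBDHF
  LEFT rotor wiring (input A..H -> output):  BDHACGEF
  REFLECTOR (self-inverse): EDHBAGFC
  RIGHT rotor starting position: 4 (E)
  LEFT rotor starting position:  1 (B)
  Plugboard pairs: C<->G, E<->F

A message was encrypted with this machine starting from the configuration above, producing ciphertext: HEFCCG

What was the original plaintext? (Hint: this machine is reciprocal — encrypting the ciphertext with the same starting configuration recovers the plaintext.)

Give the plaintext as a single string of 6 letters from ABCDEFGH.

Char 1 ('H'): step: R->5, L=1; H->plug->H->R->E->L->F->refl->G->L'->B->R'->E->plug->F
Char 2 ('E'): step: R->6, L=1; E->plug->F->R->E->L->F->refl->G->L'->B->R'->A->plug->A
Char 3 ('F'): step: R->7, L=1; F->plug->E->R->D->L->B->refl->D->L'->F->R'->D->plug->D
Char 4 ('C'): step: R->0, L->2 (L advanced); C->plug->G->R->H->L->B->refl->D->L'->F->R'->H->plug->H
Char 5 ('C'): step: R->1, L=2; C->plug->G->R->E->L->C->refl->H->L'->G->R'->F->plug->E
Char 6 ('G'): step: R->2, L=2; G->plug->C->R->H->L->B->refl->D->L'->F->R'->E->plug->F

Answer: FADHEF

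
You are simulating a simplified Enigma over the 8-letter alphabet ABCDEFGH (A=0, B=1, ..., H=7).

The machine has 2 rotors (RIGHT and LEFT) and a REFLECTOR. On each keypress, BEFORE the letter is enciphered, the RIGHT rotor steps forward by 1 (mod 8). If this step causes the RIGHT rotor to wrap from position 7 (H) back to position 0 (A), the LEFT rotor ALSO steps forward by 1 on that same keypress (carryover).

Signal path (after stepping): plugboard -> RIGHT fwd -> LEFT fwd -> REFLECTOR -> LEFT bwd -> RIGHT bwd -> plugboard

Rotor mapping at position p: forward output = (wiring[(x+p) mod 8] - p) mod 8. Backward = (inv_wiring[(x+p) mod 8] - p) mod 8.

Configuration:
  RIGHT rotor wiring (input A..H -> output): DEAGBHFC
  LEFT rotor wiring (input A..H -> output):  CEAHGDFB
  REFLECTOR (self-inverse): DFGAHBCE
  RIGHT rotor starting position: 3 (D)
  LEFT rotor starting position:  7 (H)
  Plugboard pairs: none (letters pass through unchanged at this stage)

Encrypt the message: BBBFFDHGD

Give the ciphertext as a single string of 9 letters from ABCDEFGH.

Answer: HEHADFDAE

Derivation:
Char 1 ('B'): step: R->4, L=7; B->plug->B->R->D->L->B->refl->F->L'->C->R'->H->plug->H
Char 2 ('B'): step: R->5, L=7; B->plug->B->R->A->L->C->refl->G->L'->H->R'->E->plug->E
Char 3 ('B'): step: R->6, L=7; B->plug->B->R->E->L->A->refl->D->L'->B->R'->H->plug->H
Char 4 ('F'): step: R->7, L=7; F->plug->F->R->C->L->F->refl->B->L'->D->R'->A->plug->A
Char 5 ('F'): step: R->0, L->0 (L advanced); F->plug->F->R->H->L->B->refl->F->L'->G->R'->D->plug->D
Char 6 ('D'): step: R->1, L=0; D->plug->D->R->A->L->C->refl->G->L'->E->R'->F->plug->F
Char 7 ('H'): step: R->2, L=0; H->plug->H->R->C->L->A->refl->D->L'->F->R'->D->plug->D
Char 8 ('G'): step: R->3, L=0; G->plug->G->R->B->L->E->refl->H->L'->D->R'->A->plug->A
Char 9 ('D'): step: R->4, L=0; D->plug->D->R->G->L->F->refl->B->L'->H->R'->E->plug->E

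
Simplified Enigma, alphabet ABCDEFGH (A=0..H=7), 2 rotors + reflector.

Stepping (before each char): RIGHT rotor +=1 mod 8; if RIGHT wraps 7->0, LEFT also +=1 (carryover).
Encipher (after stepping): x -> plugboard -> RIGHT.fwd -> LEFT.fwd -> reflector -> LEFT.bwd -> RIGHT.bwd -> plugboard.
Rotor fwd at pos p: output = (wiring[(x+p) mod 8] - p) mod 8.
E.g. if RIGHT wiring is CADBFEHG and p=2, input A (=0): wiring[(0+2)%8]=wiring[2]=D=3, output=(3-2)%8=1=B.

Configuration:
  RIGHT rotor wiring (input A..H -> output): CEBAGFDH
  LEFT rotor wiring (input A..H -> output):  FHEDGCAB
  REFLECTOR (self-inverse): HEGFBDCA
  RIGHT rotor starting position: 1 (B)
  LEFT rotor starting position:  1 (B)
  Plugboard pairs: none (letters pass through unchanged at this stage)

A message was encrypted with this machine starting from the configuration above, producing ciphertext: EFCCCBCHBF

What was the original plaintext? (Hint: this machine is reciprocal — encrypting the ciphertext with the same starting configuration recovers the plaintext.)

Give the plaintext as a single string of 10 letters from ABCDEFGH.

Answer: DEHAHEAFAH

Derivation:
Char 1 ('E'): step: R->2, L=1; E->plug->E->R->B->L->D->refl->F->L'->D->R'->D->plug->D
Char 2 ('F'): step: R->3, L=1; F->plug->F->R->H->L->E->refl->B->L'->E->R'->E->plug->E
Char 3 ('C'): step: R->4, L=1; C->plug->C->R->H->L->E->refl->B->L'->E->R'->H->plug->H
Char 4 ('C'): step: R->5, L=1; C->plug->C->R->C->L->C->refl->G->L'->A->R'->A->plug->A
Char 5 ('C'): step: R->6, L=1; C->plug->C->R->E->L->B->refl->E->L'->H->R'->H->plug->H
Char 6 ('B'): step: R->7, L=1; B->plug->B->R->D->L->F->refl->D->L'->B->R'->E->plug->E
Char 7 ('C'): step: R->0, L->2 (L advanced); C->plug->C->R->B->L->B->refl->E->L'->C->R'->A->plug->A
Char 8 ('H'): step: R->1, L=2; H->plug->H->R->B->L->B->refl->E->L'->C->R'->F->plug->F
Char 9 ('B'): step: R->2, L=2; B->plug->B->R->G->L->D->refl->F->L'->H->R'->A->plug->A
Char 10 ('F'): step: R->3, L=2; F->plug->F->R->H->L->F->refl->D->L'->G->R'->H->plug->H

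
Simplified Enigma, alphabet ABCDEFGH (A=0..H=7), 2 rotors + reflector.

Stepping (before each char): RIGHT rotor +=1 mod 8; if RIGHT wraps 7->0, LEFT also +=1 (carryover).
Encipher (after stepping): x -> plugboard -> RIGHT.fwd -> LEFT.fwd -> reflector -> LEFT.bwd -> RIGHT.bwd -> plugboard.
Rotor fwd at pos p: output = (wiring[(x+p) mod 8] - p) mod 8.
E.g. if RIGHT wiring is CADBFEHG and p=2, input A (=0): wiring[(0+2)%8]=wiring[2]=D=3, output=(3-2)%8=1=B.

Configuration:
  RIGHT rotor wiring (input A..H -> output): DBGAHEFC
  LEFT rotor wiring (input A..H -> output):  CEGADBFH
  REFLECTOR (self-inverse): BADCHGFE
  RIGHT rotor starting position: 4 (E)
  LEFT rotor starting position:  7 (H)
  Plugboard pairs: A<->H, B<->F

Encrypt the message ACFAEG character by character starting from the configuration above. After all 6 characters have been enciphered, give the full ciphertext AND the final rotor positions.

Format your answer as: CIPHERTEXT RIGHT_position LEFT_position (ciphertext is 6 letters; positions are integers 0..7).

Char 1 ('A'): step: R->5, L=7; A->plug->H->R->C->L->F->refl->G->L'->H->R'->A->plug->H
Char 2 ('C'): step: R->6, L=7; C->plug->C->R->F->L->E->refl->H->L'->D->R'->D->plug->D
Char 3 ('F'): step: R->7, L=7; F->plug->B->R->E->L->B->refl->A->L'->A->R'->F->plug->B
Char 4 ('A'): step: R->0, L->0 (L advanced); A->plug->H->R->C->L->G->refl->F->L'->G->R'->C->plug->C
Char 5 ('E'): step: R->1, L=0; E->plug->E->R->D->L->A->refl->B->L'->F->R'->B->plug->F
Char 6 ('G'): step: R->2, L=0; G->plug->G->R->B->L->E->refl->H->L'->H->R'->H->plug->A
Final: ciphertext=HDBCFA, RIGHT=2, LEFT=0

Answer: HDBCFA 2 0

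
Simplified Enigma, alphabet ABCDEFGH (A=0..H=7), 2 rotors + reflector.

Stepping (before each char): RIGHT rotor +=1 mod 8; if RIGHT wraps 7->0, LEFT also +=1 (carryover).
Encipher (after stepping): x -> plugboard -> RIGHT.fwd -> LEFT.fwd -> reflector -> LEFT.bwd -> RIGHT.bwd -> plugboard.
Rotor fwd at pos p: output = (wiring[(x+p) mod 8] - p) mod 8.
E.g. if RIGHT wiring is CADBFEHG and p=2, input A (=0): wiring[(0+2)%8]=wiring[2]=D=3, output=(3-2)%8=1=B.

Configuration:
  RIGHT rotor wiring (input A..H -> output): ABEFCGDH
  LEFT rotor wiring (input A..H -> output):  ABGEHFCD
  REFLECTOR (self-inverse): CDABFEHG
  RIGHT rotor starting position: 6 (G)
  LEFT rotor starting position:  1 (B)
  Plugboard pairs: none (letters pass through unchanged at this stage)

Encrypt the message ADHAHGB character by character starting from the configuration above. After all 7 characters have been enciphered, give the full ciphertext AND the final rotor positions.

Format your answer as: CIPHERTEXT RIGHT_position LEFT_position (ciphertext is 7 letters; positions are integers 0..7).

Answer: EGGCEBF 5 2

Derivation:
Char 1 ('A'): step: R->7, L=1; A->plug->A->R->A->L->A->refl->C->L'->G->R'->E->plug->E
Char 2 ('D'): step: R->0, L->2 (L advanced); D->plug->D->R->F->L->B->refl->D->L'->D->R'->G->plug->G
Char 3 ('H'): step: R->1, L=2; H->plug->H->R->H->L->H->refl->G->L'->G->R'->G->plug->G
Char 4 ('A'): step: R->2, L=2; A->plug->A->R->C->L->F->refl->E->L'->A->R'->C->plug->C
Char 5 ('H'): step: R->3, L=2; H->plug->H->R->B->L->C->refl->A->L'->E->R'->E->plug->E
Char 6 ('G'): step: R->4, L=2; G->plug->G->R->A->L->E->refl->F->L'->C->R'->B->plug->B
Char 7 ('B'): step: R->5, L=2; B->plug->B->R->G->L->G->refl->H->L'->H->R'->F->plug->F
Final: ciphertext=EGGCEBF, RIGHT=5, LEFT=2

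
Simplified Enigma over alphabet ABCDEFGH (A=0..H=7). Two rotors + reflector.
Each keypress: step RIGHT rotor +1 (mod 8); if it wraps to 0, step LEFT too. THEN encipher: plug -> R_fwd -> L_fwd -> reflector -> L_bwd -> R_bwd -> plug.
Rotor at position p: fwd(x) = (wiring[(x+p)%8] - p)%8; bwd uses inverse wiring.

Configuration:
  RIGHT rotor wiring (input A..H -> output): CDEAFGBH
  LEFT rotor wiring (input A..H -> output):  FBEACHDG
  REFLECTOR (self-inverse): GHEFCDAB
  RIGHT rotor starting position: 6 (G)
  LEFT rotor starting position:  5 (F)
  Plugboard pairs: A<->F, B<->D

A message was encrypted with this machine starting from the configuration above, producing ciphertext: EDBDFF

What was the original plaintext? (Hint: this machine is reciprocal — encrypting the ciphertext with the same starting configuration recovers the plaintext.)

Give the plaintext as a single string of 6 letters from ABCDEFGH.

Answer: DBHABH

Derivation:
Char 1 ('E'): step: R->7, L=5; E->plug->E->R->B->L->G->refl->A->L'->D->R'->B->plug->D
Char 2 ('D'): step: R->0, L->6 (L advanced); D->plug->B->R->D->L->D->refl->F->L'->A->R'->D->plug->B
Char 3 ('B'): step: R->1, L=6; B->plug->D->R->E->L->G->refl->A->L'->B->R'->H->plug->H
Char 4 ('D'): step: R->2, L=6; D->plug->B->R->G->L->E->refl->C->L'->F->R'->F->plug->A
Char 5 ('F'): step: R->3, L=6; F->plug->A->R->F->L->C->refl->E->L'->G->R'->D->plug->B
Char 6 ('F'): step: R->4, L=6; F->plug->A->R->B->L->A->refl->G->L'->E->R'->H->plug->H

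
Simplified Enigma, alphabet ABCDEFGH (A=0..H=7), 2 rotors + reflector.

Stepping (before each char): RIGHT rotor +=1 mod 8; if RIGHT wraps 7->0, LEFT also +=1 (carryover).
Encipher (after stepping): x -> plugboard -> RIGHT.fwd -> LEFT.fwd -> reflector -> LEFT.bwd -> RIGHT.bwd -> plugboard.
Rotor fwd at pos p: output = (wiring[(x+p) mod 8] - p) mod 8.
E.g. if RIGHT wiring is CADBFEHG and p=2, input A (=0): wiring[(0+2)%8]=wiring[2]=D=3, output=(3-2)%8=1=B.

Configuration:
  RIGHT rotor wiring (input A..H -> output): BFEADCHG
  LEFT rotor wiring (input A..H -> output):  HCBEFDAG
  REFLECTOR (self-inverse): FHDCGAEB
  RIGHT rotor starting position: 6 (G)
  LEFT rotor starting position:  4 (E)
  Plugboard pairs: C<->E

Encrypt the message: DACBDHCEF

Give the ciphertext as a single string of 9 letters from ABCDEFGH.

Char 1 ('D'): step: R->7, L=4; D->plug->D->R->F->L->G->refl->E->L'->C->R'->B->plug->B
Char 2 ('A'): step: R->0, L->5 (L advanced); A->plug->A->R->B->L->D->refl->C->L'->D->R'->E->plug->C
Char 3 ('C'): step: R->1, L=5; C->plug->E->R->B->L->D->refl->C->L'->D->R'->B->plug->B
Char 4 ('B'): step: R->2, L=5; B->plug->B->R->G->L->H->refl->B->L'->C->R'->A->plug->A
Char 5 ('D'): step: R->3, L=5; D->plug->D->R->E->L->F->refl->A->L'->H->R'->C->plug->E
Char 6 ('H'): step: R->4, L=5; H->plug->H->R->E->L->F->refl->A->L'->H->R'->A->plug->A
Char 7 ('C'): step: R->5, L=5; C->plug->E->R->A->L->G->refl->E->L'->F->R'->A->plug->A
Char 8 ('E'): step: R->6, L=5; E->plug->C->R->D->L->C->refl->D->L'->B->R'->A->plug->A
Char 9 ('F'): step: R->7, L=5; F->plug->F->R->E->L->F->refl->A->L'->H->R'->A->plug->A

Answer: BCBAEAAAA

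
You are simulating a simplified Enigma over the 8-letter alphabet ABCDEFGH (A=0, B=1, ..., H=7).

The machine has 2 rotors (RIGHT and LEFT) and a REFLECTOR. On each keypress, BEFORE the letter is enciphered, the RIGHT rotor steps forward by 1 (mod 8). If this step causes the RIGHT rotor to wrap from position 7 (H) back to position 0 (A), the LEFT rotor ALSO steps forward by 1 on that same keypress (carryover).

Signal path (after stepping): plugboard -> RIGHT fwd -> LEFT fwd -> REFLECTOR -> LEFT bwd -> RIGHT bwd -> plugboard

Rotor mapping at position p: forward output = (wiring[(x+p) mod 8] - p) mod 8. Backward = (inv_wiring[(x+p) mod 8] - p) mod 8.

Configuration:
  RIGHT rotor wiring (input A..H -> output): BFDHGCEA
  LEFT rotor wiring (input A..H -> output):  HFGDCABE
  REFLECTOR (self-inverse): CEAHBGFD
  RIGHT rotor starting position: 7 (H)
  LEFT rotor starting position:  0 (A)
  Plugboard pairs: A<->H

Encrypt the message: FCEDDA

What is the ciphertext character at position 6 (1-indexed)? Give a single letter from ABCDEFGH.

Char 1 ('F'): step: R->0, L->1 (L advanced); F->plug->F->R->C->L->C->refl->A->L'->F->R'->B->plug->B
Char 2 ('C'): step: R->1, L=1; C->plug->C->R->G->L->D->refl->H->L'->E->R'->A->plug->H
Char 3 ('E'): step: R->2, L=1; E->plug->E->R->C->L->C->refl->A->L'->F->R'->B->plug->B
Char 4 ('D'): step: R->3, L=1; D->plug->D->R->B->L->F->refl->G->L'->H->R'->C->plug->C
Char 5 ('D'): step: R->4, L=1; D->plug->D->R->E->L->H->refl->D->L'->G->R'->B->plug->B
Char 6 ('A'): step: R->5, L=1; A->plug->H->R->B->L->F->refl->G->L'->H->R'->B->plug->B

B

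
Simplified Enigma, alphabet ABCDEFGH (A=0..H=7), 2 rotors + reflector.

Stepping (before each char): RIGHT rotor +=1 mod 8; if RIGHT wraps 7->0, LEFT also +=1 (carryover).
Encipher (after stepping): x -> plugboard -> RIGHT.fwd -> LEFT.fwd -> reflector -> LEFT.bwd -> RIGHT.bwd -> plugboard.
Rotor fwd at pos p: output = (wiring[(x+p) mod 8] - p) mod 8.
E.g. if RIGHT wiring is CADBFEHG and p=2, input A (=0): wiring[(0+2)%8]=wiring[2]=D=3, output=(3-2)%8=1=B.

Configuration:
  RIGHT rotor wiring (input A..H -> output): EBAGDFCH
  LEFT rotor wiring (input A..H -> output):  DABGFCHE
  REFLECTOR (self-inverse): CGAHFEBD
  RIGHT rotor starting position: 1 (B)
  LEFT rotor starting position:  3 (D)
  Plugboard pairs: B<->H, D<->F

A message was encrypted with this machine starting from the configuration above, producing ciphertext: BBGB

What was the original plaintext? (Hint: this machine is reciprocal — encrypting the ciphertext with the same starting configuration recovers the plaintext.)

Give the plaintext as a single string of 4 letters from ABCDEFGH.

Answer: HDAD

Derivation:
Char 1 ('B'): step: R->2, L=3; B->plug->H->R->H->L->G->refl->B->L'->E->R'->B->plug->H
Char 2 ('B'): step: R->3, L=3; B->plug->H->R->F->L->A->refl->C->L'->B->R'->F->plug->D
Char 3 ('G'): step: R->4, L=3; G->plug->G->R->E->L->B->refl->G->L'->H->R'->A->plug->A
Char 4 ('B'): step: R->5, L=3; B->plug->H->R->G->L->F->refl->E->L'->D->R'->F->plug->D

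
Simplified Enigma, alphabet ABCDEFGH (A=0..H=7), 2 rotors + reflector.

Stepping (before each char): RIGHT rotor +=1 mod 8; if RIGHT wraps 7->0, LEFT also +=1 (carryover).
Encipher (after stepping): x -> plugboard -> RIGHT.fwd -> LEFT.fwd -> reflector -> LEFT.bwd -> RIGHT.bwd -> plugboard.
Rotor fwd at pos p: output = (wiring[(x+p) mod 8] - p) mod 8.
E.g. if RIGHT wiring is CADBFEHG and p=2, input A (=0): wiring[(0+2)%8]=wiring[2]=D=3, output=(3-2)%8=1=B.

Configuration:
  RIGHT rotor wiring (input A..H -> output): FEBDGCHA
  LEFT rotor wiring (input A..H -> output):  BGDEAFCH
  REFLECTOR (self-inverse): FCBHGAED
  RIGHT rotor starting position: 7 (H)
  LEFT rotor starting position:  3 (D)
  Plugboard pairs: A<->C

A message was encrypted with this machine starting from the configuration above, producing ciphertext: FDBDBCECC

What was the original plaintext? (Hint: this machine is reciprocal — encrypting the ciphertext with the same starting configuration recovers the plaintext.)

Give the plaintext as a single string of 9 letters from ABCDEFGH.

Char 1 ('F'): step: R->0, L->4 (L advanced); F->plug->F->R->C->L->G->refl->E->L'->A->R'->H->plug->H
Char 2 ('D'): step: R->1, L=4; D->plug->D->R->F->L->C->refl->B->L'->B->R'->E->plug->E
Char 3 ('B'): step: R->2, L=4; B->plug->B->R->B->L->B->refl->C->L'->F->R'->E->plug->E
Char 4 ('D'): step: R->3, L=4; D->plug->D->R->E->L->F->refl->A->L'->H->R'->C->plug->A
Char 5 ('B'): step: R->4, L=4; B->plug->B->R->G->L->H->refl->D->L'->D->R'->C->plug->A
Char 6 ('C'): step: R->5, L=4; C->plug->A->R->F->L->C->refl->B->L'->B->R'->H->plug->H
Char 7 ('E'): step: R->6, L=4; E->plug->E->R->D->L->D->refl->H->L'->G->R'->D->plug->D
Char 8 ('C'): step: R->7, L=4; C->plug->A->R->B->L->B->refl->C->L'->F->R'->C->plug->A
Char 9 ('C'): step: R->0, L->5 (L advanced); C->plug->A->R->F->L->G->refl->E->L'->D->R'->D->plug->D

Answer: HEEAAHDAD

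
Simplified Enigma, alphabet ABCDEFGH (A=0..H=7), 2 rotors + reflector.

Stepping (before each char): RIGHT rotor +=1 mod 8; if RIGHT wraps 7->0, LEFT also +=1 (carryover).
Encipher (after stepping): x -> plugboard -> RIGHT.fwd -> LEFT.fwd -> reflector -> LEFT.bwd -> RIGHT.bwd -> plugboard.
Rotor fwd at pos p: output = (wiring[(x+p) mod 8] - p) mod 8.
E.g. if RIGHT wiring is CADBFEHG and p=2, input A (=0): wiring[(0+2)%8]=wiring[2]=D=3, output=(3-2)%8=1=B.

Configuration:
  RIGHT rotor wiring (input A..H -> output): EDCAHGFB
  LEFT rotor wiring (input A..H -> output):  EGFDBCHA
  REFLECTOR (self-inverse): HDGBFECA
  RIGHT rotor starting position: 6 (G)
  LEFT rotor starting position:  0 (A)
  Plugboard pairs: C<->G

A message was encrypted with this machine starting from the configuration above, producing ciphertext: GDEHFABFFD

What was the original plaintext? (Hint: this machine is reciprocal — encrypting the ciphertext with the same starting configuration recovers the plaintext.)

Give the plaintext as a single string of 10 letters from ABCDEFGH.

Answer: DHAACCADEH

Derivation:
Char 1 ('G'): step: R->7, L=0; G->plug->C->R->E->L->B->refl->D->L'->D->R'->D->plug->D
Char 2 ('D'): step: R->0, L->1 (L advanced); D->plug->D->R->A->L->F->refl->E->L'->B->R'->H->plug->H
Char 3 ('E'): step: R->1, L=1; E->plug->E->R->F->L->G->refl->C->L'->C->R'->A->plug->A
Char 4 ('H'): step: R->2, L=1; H->plug->H->R->B->L->E->refl->F->L'->A->R'->A->plug->A
Char 5 ('F'): step: R->3, L=1; F->plug->F->R->B->L->E->refl->F->L'->A->R'->G->plug->C
Char 6 ('A'): step: R->4, L=1; A->plug->A->R->D->L->A->refl->H->L'->G->R'->G->plug->C
Char 7 ('B'): step: R->5, L=1; B->plug->B->R->A->L->F->refl->E->L'->B->R'->A->plug->A
Char 8 ('F'): step: R->6, L=1; F->plug->F->R->C->L->C->refl->G->L'->F->R'->D->plug->D
Char 9 ('F'): step: R->7, L=1; F->plug->F->R->A->L->F->refl->E->L'->B->R'->E->plug->E
Char 10 ('D'): step: R->0, L->2 (L advanced); D->plug->D->R->A->L->D->refl->B->L'->B->R'->H->plug->H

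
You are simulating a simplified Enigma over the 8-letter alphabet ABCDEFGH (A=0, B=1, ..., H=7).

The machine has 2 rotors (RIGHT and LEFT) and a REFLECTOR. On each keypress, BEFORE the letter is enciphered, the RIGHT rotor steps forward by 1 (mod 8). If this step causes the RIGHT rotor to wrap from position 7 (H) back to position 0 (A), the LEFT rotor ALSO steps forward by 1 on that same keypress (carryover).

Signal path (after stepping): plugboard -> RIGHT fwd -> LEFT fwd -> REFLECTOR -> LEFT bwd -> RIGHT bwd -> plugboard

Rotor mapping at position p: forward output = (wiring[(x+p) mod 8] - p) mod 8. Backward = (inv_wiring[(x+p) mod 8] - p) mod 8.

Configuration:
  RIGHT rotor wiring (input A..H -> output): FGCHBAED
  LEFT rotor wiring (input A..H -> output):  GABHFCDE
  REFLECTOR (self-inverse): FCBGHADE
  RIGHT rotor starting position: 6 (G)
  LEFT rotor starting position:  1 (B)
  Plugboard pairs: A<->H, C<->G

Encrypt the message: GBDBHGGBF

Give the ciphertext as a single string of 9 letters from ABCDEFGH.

Answer: CFGAGCDEG

Derivation:
Char 1 ('G'): step: R->7, L=1; G->plug->C->R->H->L->F->refl->A->L'->B->R'->G->plug->C
Char 2 ('B'): step: R->0, L->2 (L advanced); B->plug->B->R->G->L->E->refl->H->L'->A->R'->F->plug->F
Char 3 ('D'): step: R->1, L=2; D->plug->D->R->A->L->H->refl->E->L'->G->R'->C->plug->G
Char 4 ('B'): step: R->2, L=2; B->plug->B->R->F->L->C->refl->B->L'->E->R'->H->plug->A
Char 5 ('H'): step: R->3, L=2; H->plug->A->R->E->L->B->refl->C->L'->F->R'->C->plug->G
Char 6 ('G'): step: R->4, L=2; G->plug->C->R->A->L->H->refl->E->L'->G->R'->G->plug->C
Char 7 ('G'): step: R->5, L=2; G->plug->C->R->G->L->E->refl->H->L'->A->R'->D->plug->D
Char 8 ('B'): step: R->6, L=2; B->plug->B->R->F->L->C->refl->B->L'->E->R'->E->plug->E
Char 9 ('F'): step: R->7, L=2; F->plug->F->R->C->L->D->refl->G->L'->H->R'->C->plug->G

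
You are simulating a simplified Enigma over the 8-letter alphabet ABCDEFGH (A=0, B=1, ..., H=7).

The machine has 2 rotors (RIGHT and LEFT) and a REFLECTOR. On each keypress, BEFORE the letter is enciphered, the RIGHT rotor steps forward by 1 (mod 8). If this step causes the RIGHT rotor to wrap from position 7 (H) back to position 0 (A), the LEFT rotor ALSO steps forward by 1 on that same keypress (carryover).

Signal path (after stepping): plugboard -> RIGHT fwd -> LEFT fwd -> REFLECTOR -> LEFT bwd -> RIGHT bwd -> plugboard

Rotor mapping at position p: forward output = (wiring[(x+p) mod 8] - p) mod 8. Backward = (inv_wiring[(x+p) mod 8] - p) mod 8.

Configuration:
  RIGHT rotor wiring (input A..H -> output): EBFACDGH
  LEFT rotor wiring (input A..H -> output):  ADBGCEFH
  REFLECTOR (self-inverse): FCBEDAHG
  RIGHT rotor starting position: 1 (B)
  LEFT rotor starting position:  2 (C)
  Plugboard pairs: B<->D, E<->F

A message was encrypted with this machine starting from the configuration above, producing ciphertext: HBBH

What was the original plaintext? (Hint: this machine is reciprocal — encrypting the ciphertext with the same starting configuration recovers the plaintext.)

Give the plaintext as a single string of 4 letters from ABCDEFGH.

Char 1 ('H'): step: R->2, L=2; H->plug->H->R->H->L->B->refl->C->L'->D->R'->A->plug->A
Char 2 ('B'): step: R->3, L=2; B->plug->D->R->D->L->C->refl->B->L'->H->R'->B->plug->D
Char 3 ('B'): step: R->4, L=2; B->plug->D->R->D->L->C->refl->B->L'->H->R'->B->plug->D
Char 4 ('H'): step: R->5, L=2; H->plug->H->R->F->L->F->refl->A->L'->C->R'->C->plug->C

Answer: ADDC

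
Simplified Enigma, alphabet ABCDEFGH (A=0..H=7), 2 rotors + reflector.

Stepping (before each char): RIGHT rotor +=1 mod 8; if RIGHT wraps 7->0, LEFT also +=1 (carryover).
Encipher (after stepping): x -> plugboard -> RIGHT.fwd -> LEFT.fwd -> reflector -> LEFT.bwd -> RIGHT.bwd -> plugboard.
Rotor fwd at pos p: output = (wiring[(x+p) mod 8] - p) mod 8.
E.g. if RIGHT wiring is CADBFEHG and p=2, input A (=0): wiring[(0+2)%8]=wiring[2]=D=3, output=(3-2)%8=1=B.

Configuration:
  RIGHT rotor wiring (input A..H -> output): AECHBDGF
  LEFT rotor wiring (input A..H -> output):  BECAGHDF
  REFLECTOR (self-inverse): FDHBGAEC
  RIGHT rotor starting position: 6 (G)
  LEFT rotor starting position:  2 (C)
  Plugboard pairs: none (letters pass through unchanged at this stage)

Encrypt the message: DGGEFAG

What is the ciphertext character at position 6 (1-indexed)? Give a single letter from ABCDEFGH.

Char 1 ('D'): step: R->7, L=2; D->plug->D->R->D->L->F->refl->A->L'->A->R'->E->plug->E
Char 2 ('G'): step: R->0, L->3 (L advanced); G->plug->G->R->G->L->B->refl->D->L'->B->R'->E->plug->E
Char 3 ('G'): step: R->1, L=3; G->plug->G->R->E->L->C->refl->H->L'->H->R'->H->plug->H
Char 4 ('E'): step: R->2, L=3; E->plug->E->R->E->L->C->refl->H->L'->H->R'->C->plug->C
Char 5 ('F'): step: R->3, L=3; F->plug->F->R->F->L->G->refl->E->L'->C->R'->E->plug->E
Char 6 ('A'): step: R->4, L=3; A->plug->A->R->F->L->G->refl->E->L'->C->R'->C->plug->C

C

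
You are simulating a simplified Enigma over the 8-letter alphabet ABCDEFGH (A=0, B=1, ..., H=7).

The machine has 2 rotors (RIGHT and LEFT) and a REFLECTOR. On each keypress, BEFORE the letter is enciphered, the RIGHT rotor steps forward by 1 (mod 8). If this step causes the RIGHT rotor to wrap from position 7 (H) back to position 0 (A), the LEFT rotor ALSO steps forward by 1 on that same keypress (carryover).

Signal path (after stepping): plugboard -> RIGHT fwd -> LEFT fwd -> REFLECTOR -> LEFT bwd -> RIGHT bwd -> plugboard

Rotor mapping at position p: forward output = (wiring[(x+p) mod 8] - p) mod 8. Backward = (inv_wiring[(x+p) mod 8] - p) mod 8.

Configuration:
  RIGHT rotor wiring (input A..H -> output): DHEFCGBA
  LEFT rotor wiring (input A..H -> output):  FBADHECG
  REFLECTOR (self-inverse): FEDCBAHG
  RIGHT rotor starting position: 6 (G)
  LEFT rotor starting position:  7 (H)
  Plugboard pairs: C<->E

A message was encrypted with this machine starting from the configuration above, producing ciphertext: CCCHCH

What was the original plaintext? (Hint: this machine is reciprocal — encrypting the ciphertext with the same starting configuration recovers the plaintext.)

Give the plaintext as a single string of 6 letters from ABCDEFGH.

Char 1 ('C'): step: R->7, L=7; C->plug->E->R->G->L->F->refl->A->L'->F->R'->D->plug->D
Char 2 ('C'): step: R->0, L->0 (L advanced); C->plug->E->R->C->L->A->refl->F->L'->A->R'->H->plug->H
Char 3 ('C'): step: R->1, L=0; C->plug->E->R->F->L->E->refl->B->L'->B->R'->D->plug->D
Char 4 ('H'): step: R->2, L=0; H->plug->H->R->F->L->E->refl->B->L'->B->R'->G->plug->G
Char 5 ('C'): step: R->3, L=0; C->plug->E->R->F->L->E->refl->B->L'->B->R'->H->plug->H
Char 6 ('H'): step: R->4, L=0; H->plug->H->R->B->L->B->refl->E->L'->F->R'->C->plug->E

Answer: DHDGHE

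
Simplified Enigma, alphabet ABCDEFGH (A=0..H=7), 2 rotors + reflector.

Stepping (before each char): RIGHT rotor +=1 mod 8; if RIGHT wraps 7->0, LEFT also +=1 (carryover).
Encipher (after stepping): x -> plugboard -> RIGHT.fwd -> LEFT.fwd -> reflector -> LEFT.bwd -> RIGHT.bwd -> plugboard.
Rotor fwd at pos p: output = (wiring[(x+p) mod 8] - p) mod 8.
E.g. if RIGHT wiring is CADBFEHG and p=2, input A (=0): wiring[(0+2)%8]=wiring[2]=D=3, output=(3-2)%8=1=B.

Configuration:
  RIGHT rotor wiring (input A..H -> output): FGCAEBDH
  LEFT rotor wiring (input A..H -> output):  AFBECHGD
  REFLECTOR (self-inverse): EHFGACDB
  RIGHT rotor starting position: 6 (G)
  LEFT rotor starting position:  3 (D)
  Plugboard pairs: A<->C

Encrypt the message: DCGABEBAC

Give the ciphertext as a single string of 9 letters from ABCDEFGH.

Answer: AGFBDCAEE

Derivation:
Char 1 ('D'): step: R->7, L=3; D->plug->D->R->D->L->D->refl->G->L'->H->R'->C->plug->A
Char 2 ('C'): step: R->0, L->4 (L advanced); C->plug->A->R->F->L->B->refl->H->L'->D->R'->G->plug->G
Char 3 ('G'): step: R->1, L=4; G->plug->G->R->G->L->F->refl->C->L'->C->R'->F->plug->F
Char 4 ('A'): step: R->2, L=4; A->plug->C->R->C->L->C->refl->F->L'->G->R'->B->plug->B
Char 5 ('B'): step: R->3, L=4; B->plug->B->R->B->L->D->refl->G->L'->A->R'->D->plug->D
Char 6 ('E'): step: R->4, L=4; E->plug->E->R->B->L->D->refl->G->L'->A->R'->A->plug->C
Char 7 ('B'): step: R->5, L=4; B->plug->B->R->G->L->F->refl->C->L'->C->R'->C->plug->A
Char 8 ('A'): step: R->6, L=4; A->plug->C->R->H->L->A->refl->E->L'->E->R'->E->plug->E
Char 9 ('C'): step: R->7, L=4; C->plug->A->R->A->L->G->refl->D->L'->B->R'->E->plug->E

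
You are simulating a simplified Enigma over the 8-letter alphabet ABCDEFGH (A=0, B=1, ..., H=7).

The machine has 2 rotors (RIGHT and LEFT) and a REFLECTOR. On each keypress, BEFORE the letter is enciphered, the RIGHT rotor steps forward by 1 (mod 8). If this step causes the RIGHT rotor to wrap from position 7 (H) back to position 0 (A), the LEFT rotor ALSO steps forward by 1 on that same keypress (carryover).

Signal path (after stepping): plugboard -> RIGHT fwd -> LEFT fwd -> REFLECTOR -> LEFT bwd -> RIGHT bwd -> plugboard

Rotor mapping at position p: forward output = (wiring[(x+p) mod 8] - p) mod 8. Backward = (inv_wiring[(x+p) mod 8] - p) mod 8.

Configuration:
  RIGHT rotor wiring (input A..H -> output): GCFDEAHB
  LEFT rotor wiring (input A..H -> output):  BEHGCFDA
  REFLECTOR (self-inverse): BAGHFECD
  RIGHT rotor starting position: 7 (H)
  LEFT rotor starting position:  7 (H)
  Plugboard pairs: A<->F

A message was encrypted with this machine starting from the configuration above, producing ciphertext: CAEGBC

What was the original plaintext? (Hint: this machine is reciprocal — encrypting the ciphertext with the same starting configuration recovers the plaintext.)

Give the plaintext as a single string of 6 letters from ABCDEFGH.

Char 1 ('C'): step: R->0, L->0 (L advanced); C->plug->C->R->F->L->F->refl->E->L'->B->R'->H->plug->H
Char 2 ('A'): step: R->1, L=0; A->plug->F->R->G->L->D->refl->H->L'->C->R'->C->plug->C
Char 3 ('E'): step: R->2, L=0; E->plug->E->R->F->L->F->refl->E->L'->B->R'->B->plug->B
Char 4 ('G'): step: R->3, L=0; G->plug->G->R->H->L->A->refl->B->L'->A->R'->A->plug->F
Char 5 ('B'): step: R->4, L=0; B->plug->B->R->E->L->C->refl->G->L'->D->R'->C->plug->C
Char 6 ('C'): step: R->5, L=0; C->plug->C->R->E->L->C->refl->G->L'->D->R'->A->plug->F

Answer: HCBFCF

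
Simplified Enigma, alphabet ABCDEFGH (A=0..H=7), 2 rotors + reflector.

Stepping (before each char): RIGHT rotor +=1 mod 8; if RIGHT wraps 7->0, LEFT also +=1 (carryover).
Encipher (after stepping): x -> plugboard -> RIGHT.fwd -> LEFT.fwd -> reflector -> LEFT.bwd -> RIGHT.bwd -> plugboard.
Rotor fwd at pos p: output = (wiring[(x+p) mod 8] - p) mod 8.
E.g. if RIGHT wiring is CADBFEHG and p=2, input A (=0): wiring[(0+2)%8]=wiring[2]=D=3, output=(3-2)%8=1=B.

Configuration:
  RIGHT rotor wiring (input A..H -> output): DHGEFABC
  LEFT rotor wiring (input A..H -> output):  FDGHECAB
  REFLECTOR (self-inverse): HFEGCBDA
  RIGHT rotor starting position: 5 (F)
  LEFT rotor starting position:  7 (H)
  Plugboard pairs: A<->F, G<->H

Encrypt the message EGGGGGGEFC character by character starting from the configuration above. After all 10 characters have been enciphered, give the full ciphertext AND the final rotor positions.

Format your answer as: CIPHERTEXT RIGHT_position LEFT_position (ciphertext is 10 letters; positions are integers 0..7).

Answer: GCHHFDEAAD 7 0

Derivation:
Char 1 ('E'): step: R->6, L=7; E->plug->E->R->A->L->C->refl->E->L'->C->R'->H->plug->G
Char 2 ('G'): step: R->7, L=7; G->plug->H->R->C->L->E->refl->C->L'->A->R'->C->plug->C
Char 3 ('G'): step: R->0, L->0 (L advanced); G->plug->H->R->C->L->G->refl->D->L'->B->R'->G->plug->H
Char 4 ('G'): step: R->1, L=0; G->plug->H->R->C->L->G->refl->D->L'->B->R'->G->plug->H
Char 5 ('G'): step: R->2, L=0; G->plug->H->R->F->L->C->refl->E->L'->E->R'->A->plug->F
Char 6 ('G'): step: R->3, L=0; G->plug->H->R->D->L->H->refl->A->L'->G->R'->D->plug->D
Char 7 ('G'): step: R->4, L=0; G->plug->H->R->A->L->F->refl->B->L'->H->R'->E->plug->E
Char 8 ('E'): step: R->5, L=0; E->plug->E->R->C->L->G->refl->D->L'->B->R'->F->plug->A
Char 9 ('F'): step: R->6, L=0; F->plug->A->R->D->L->H->refl->A->L'->G->R'->F->plug->A
Char 10 ('C'): step: R->7, L=0; C->plug->C->R->A->L->F->refl->B->L'->H->R'->D->plug->D
Final: ciphertext=GCHHFDEAAD, RIGHT=7, LEFT=0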